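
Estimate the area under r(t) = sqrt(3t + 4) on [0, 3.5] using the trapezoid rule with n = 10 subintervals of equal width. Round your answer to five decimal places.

10.48845

Δt = (3.5 − 0)/10 = 0.35.
r(0) ≈ 2.00000, r(0.35) ≈ 2.24722, r(0.7) ≈ 2.46982, r(1.05) ≈ 2.67395, r(1.4) ≈ 2.86356, r(1.75) ≈ 3.04138, r(2.1) ≈ 3.20936, r(2.45) ≈ 3.36898, r(2.8) ≈ 3.52136, r(3.15) ≈ 3.66742, r(3.5) ≈ 3.80789.
T_10 = (Δt/2)·[r(t_0) + 2r(t_1) + ... + 2r(t_{9}) + r(t_10)].
Sum ≈ 10.48845.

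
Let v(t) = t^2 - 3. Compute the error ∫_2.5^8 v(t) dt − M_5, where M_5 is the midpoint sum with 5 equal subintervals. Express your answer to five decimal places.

0.55458

Exact integral: ∫_2.5^8 v(t) dt ≈ 148.9583333.
M_5 = 148.40375.
Error ≈ 148.9583333 − 148.40375 ≈ 0.55458.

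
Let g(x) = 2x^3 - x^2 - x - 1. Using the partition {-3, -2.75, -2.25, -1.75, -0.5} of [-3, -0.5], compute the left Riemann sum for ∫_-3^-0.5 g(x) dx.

-68.5390625

Subinterval widths: 0.25, 0.5, 0.5, 1.25.
Left endpoints: -3, -2.75, -2.25, -1.75.
g(-3) = -61, g(-2.75) = -47.40625, g(-2.25) = -26.59375, g(-1.75) = -13.03125.
Sum = Σ Δx_i · g(x_i).
Sum = -68.5390625.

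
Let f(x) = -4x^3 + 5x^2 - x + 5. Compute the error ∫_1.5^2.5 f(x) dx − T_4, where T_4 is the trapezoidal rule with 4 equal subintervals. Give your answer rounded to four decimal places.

Exact integral: ∫_1.5^2.5 f(x) dx ≈ -10.583333.
T_4 = -10.78125.
Error ≈ -10.583333 − (-10.78125) ≈ 0.1979.

0.1979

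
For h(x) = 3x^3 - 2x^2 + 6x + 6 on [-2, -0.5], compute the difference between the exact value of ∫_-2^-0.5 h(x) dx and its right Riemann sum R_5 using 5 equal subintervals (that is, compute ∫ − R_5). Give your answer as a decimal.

-5.720625

Exact integral: ∫_-2^-0.5 h(x) dx = -19.453125.
R_5 = -13.7325.
Error = -19.453125 − (-13.7325) = -5.720625.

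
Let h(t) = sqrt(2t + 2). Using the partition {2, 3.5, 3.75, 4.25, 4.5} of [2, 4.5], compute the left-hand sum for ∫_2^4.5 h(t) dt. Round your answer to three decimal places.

6.775

Subinterval widths: 1.5, 0.25, 0.5, 0.25.
Left endpoints: 2, 3.5, 3.75, 4.25.
h(2) ≈ 2.449, h(3.5) ≈ 3.000, h(3.75) ≈ 3.082, h(4.25) ≈ 3.240.
Sum = Σ Δt_i · h(t_i).
Sum ≈ 6.775.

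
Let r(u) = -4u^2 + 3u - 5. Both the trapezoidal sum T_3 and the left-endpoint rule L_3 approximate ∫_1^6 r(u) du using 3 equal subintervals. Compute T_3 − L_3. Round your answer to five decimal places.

T_3 ≈ -268.4259259.
L_3 ≈ -164.2592593.
T_3 − L_3 ≈ -104.16667.

-104.16667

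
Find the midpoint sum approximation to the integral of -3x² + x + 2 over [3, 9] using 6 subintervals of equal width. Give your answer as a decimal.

-652.5

Δx = (9 − 3)/6 = 1.
Midpoints: 3.5, 4.5, 5.5, 6.5, 7.5, 8.5.
f(3.5) = -31.25, f(4.5) = -54.25, f(5.5) = -83.25, f(6.5) = -118.25, f(7.5) = -159.25, f(8.5) = -206.25.
Sum = Δx · [f(3.5) + f(4.5) + f(5.5) + ...].
Sum = -652.5.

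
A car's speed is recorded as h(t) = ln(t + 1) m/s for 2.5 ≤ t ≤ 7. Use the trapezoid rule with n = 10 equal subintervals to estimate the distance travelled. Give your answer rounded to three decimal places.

Δt = (7 − 2.5)/10 = 0.45.
h(2.5) ≈ 1.253, h(2.95) ≈ 1.374, h(3.4) ≈ 1.482, h(3.85) ≈ 1.579, h(4.3) ≈ 1.668, h(4.75) ≈ 1.749, h(5.2) ≈ 1.825, h(5.65) ≈ 1.895, h(6.1) ≈ 1.960, h(6.55) ≈ 2.022, h(7) ≈ 2.079.
T_10 = (Δt/2)·[h(t_0) + 2h(t_1) + ... + 2h(t_{9}) + h(t_10)].
Sum ≈ 7.748.

7.748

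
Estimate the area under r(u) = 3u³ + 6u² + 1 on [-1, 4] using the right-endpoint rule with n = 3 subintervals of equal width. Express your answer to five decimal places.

608.88889

Δu = (4 − (-1))/3 = 5/3.
Right endpoints: 2/3, 7/3, 4.
r(2/3) = 41/9, r(7/3) = 646/9, r(4) = 289.
Sum = Δu · [r(2/3) + r(7/3) + r(4)].
Sum ≈ 608.88889.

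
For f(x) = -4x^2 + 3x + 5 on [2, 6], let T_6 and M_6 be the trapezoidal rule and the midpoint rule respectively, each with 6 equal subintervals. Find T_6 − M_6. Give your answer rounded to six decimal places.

-1.777778

T_6 ≈ -210.51851852.
M_6 ≈ -208.74074074.
T_6 − M_6 ≈ -1.777778.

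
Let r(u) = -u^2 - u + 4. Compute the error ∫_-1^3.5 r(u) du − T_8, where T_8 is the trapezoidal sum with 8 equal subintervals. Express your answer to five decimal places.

0.23730

Exact integral: ∫_-1^3.5 r(u) du = -2.25.
T_8 ≈ -2.4873047.
Error ≈ -2.25 − (-2.4873047) ≈ 0.23730.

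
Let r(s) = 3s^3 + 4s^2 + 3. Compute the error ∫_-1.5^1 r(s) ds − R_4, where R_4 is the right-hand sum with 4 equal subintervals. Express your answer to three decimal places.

-2.824

Exact integral: ∫_-1.5^1 r(s) ds ≈ 10.28646.
R_4 ≈ 13.11035.
Error ≈ 10.28646 − 13.11035 ≈ -2.824.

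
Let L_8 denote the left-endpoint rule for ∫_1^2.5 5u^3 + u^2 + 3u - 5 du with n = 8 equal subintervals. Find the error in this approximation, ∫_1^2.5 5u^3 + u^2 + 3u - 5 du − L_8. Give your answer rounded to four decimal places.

Exact integral: ∫_1^2.5 f(u) du = 52.828125.
L_8 ≈ 45.298096.
Error ≈ 52.828125 − 45.298096 ≈ 7.5300.

7.5300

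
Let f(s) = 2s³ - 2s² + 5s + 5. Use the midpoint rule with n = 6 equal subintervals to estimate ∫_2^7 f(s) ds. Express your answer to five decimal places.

1099.43287

Δs = (7 − 2)/6 = 5/6.
Midpoints: 29/12, 3.25, 49/12, 59/12, 5.75, 79/12.
f(29/12) = 29057/864, f(3.25) = 68.78125, f(49/12) = 110797/864, f(59/12) = 189167/864, f(5.75) = 347.84375, f(79/12) = 450907/864.
Sum = Δs · [f(29/12) + f(3.25) + f(49/12) + ...].
Sum ≈ 1099.43287.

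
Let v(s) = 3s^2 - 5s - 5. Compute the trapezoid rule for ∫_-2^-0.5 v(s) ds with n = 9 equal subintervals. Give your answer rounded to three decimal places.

9.771

Δs = (-0.5 − (-2))/9 = 1/6.
v(-2) = 17, v(-11/6) = 14.25, v(-5/3) = 35/3, v(-1.5) = 9.25, v(-4/3) = 7, v(-7/6) = 59/12, v(-1) = 3, v(-5/6) = 1.25, v(-2/3) = -1/3, v(-0.5) = -1.75.
T_9 = (Δs/2)·[v(s_0) + 2v(s_1) + ... + 2v(s_{8}) + v(s_9)].
Sum ≈ 9.771.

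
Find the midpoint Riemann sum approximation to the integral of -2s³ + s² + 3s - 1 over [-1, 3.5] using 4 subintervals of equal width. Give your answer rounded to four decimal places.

-44.4463

Δs = (3.5 − (-1))/4 = 1.125.
Midpoints: -0.4375, 0.6875, 1.8125, 2.9375.
f(-0.4375) = -4001/2048, f(0.6875) = 1813/2048, f(1.8125) = -8573/2048, f(2.9375) = -70151/2048.
Sum = Δs · [f(-0.4375) + f(0.6875) + f(1.8125) + f(2.9375)].
Sum ≈ -44.4463.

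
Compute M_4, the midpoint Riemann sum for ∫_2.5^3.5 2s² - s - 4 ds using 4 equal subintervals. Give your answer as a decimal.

Δs = (3.5 − 2.5)/4 = 0.25.
Midpoints: 2.625, 2.875, 3.125, 3.375.
f(2.625) = 7.15625, f(2.875) = 9.65625, f(3.125) = 12.40625, f(3.375) = 15.40625.
Sum = Δs · [f(2.625) + f(2.875) + f(3.125) + f(3.375)].
Sum = 11.15625.

11.15625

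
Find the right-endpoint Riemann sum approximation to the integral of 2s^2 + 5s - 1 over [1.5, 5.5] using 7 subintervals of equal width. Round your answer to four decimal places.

196.8163

Δs = (5.5 − 1.5)/7 = 4/7.
Right endpoints: 29/14, 37/14, 45/14, 53/14, 61/14, 69/14, 5.5.
f(29/14) = 879/49, f(37/14) = 1283/49, f(45/14) = 1751/49, f(53/14) = 2283/49, f(61/14) = 2879/49, f(69/14) = 3539/49, f(5.5) = 87.
Sum = Δs · [f(29/14) + f(37/14) + f(45/14) + ...].
Sum ≈ 196.8163.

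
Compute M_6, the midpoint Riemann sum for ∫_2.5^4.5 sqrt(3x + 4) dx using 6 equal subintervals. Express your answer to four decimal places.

Δx = (4.5 − 2.5)/6 = 1/3.
Midpoints: 8/3, 3, 10/3, 11/3, 4, 13/3.
f(8/3) ≈ 3.4641, f(3) ≈ 3.6056, f(10/3) ≈ 3.7417, f(11/3) ≈ 3.8730, f(4) ≈ 4.0000, f(13/3) ≈ 4.1231.
Sum = Δx · [f(8/3) + f(3) + f(10/3) + ...].
Sum ≈ 7.6025.

7.6025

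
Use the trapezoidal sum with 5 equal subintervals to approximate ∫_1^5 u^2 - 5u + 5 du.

Δu = (5 − 1)/5 = 0.8.
f(1) = 1, f(1.8) = -0.76, f(2.6) = -1.24, f(3.4) = -0.44, f(4.2) = 1.64, f(5) = 5.
T_5 = (Δu/2)·[f(u_0) + 2f(u_1) + ... + 2f(u_{4}) + f(u_5)].
Sum = 1.76.

1.76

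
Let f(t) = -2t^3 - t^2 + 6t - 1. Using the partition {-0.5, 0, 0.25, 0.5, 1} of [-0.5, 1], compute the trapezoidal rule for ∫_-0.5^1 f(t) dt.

Subinterval widths: 0.5, 0.25, 0.25, 0.5.
f(-0.5) = -4, f(0) = -1, f(0.25) = 0.40625, f(0.5) = 1.5, f(1) = 2.
On each subinterval the trapezoid contributes (Δt_i/2)·[f(t_{i-1}) + f(t_i)].
Sum = -0.2109375.

-0.2109375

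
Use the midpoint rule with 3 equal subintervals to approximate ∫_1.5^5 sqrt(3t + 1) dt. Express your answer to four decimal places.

Δt = (5 − 1.5)/3 = 7/6.
Midpoints: 25/12, 3.25, 53/12.
f(25/12) ≈ 2.6926, f(3.25) ≈ 3.2787, f(53/12) ≈ 3.7749.
Sum = Δt · [f(25/12) + f(3.25) + f(53/12)].
Sum ≈ 11.3706.

11.3706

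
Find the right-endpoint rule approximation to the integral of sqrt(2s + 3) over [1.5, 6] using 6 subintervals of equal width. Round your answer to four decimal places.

Δs = (6 − 1.5)/6 = 0.75.
Right endpoints: 2.25, 3, 3.75, 4.5, 5.25, 6.
f(2.25) ≈ 2.7386, f(3) ≈ 3.0000, f(3.75) ≈ 3.2404, f(4.5) ≈ 3.4641, f(5.25) ≈ 3.6742, f(6) ≈ 3.8730.
Sum = Δs · [f(2.25) + f(3) + f(3.75) + ...].
Sum ≈ 14.9927.

14.9927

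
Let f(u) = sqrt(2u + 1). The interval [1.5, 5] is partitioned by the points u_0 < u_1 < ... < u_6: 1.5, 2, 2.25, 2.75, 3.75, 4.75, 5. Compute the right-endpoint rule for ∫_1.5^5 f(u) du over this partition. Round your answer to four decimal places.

9.9641

Subinterval widths: 0.5, 0.25, 0.5, 1, 1, 0.25.
Right endpoints: 2, 2.25, 2.75, 3.75, 4.75, 5.
f(2) ≈ 2.2361, f(2.25) ≈ 2.3452, f(2.75) ≈ 2.5495, f(3.75) ≈ 2.9155, f(4.75) ≈ 3.2404, f(5) ≈ 3.3166.
Sum = Σ Δu_i · f(u_i).
Sum ≈ 9.9641.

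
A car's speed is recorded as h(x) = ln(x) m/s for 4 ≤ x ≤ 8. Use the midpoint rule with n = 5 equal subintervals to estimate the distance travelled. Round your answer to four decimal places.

7.0937

Δx = (8 − 4)/5 = 0.8.
Midpoints: 4.4, 5.2, 6, 6.8, 7.6.
h(4.4) ≈ 1.4816, h(5.2) ≈ 1.6487, h(6) ≈ 1.7918, h(6.8) ≈ 1.9169, h(7.6) ≈ 2.0281.
Sum = Δx · [h(4.4) + h(5.2) + h(6) + h(6.8) + h(7.6)].
Sum ≈ 7.0937.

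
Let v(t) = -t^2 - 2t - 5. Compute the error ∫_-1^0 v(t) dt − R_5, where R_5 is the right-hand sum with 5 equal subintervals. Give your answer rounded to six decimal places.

Exact integral: ∫_-1^0 v(t) dt ≈ -4.33333333.
R_5 = -4.44.
Error ≈ -4.33333333 − (-4.44) ≈ 0.106667.

0.106667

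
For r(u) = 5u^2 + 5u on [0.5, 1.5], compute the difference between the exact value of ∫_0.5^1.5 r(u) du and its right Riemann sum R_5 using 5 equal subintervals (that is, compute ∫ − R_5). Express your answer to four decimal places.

Exact integral: ∫_0.5^1.5 r(u) du ≈ 10.416667.
R_5 = 11.95.
Error ≈ 10.416667 − 11.95 ≈ -1.5333.

-1.5333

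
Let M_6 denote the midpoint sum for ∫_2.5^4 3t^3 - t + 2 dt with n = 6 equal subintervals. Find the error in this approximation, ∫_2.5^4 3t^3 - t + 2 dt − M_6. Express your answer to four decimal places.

Exact integral: ∫_2.5^4 f(t) dt = 160.828125.
M_6 ≈ 160.599609.
Error ≈ 160.828125 − 160.599609 ≈ 0.2285.

0.2285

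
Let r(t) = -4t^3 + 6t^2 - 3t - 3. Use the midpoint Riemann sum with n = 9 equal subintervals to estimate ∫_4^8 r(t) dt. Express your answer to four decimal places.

-3023.6543

Δt = (8 − 4)/9 = 4/9.
Midpoints: 38/9, 14/3, 46/9, 50/9, 6, 58/9, 62/9, 22/3, 70/9.
r(38/9) = -152933/729, r(14/3) = -7907/27, r(46/9) = -288445/729, r(50/9) = -379337/729, r(6) = -669, r(58/9) = -615073/729, r(62/9) = -762989/729, r(22/3) = -34555/27, r(70/9) = -1126597/729.
Sum = Δt · [r(38/9) + r(14/3) + r(46/9) + ...].
Sum ≈ -3023.6543.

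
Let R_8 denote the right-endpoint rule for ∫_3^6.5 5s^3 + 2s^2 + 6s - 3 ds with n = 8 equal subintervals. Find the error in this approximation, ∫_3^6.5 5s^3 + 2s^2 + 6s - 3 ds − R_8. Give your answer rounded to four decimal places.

-298.1591

Exact integral: ∫_3^6.5 f(s) ds ≈ 2384.411458.
R_8 ≈ 2682.570557.
Error ≈ 2384.411458 − 2682.570557 ≈ -298.1591.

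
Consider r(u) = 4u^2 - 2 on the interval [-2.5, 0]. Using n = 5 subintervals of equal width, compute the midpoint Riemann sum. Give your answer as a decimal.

Δu = (0 − (-2.5))/5 = 0.5.
Midpoints: -2.25, -1.75, -1.25, -0.75, -0.25.
r(-2.25) = 18.25, r(-1.75) = 10.25, r(-1.25) = 4.25, r(-0.75) = 0.25, r(-0.25) = -1.75.
Sum = Δu · [r(-2.25) + r(-1.75) + r(-1.25) + r(-0.75) + r(-0.25)].
Sum = 15.625.

15.625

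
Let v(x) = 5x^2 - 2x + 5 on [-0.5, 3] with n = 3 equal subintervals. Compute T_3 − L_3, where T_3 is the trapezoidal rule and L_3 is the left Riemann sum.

T_3 ≈ 57.92824.
L_3 ≈ 36.49074.
T_3 − L_3 = 21.4375.

21.4375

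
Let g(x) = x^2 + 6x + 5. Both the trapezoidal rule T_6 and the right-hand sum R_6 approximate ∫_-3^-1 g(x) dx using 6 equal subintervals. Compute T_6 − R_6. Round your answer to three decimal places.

-0.667

T_6 ≈ -5.29630.
R_6 ≈ -4.62963.
T_6 − R_6 ≈ -0.667.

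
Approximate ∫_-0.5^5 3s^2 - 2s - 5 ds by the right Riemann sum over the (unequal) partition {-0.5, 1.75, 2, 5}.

Subinterval widths: 2.25, 0.25, 3.
Right endpoints: 1.75, 2, 5.
f(1.75) = 0.6875, f(2) = 3, f(5) = 60.
Sum = Σ Δs_i · f(s_i).
Sum = 182.296875.

182.296875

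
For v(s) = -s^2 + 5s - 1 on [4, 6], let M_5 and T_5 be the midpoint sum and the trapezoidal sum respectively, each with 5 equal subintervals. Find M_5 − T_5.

M_5 = -2.64.
T_5 = -2.72.
M_5 − T_5 = 0.08.

0.08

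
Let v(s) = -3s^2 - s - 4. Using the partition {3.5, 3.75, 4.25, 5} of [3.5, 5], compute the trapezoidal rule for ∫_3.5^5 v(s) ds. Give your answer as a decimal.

Subinterval widths: 0.25, 0.5, 0.75.
v(3.5) = -44.25, v(3.75) = -49.9375, v(4.25) = -62.4375, v(5) = -84.
On each subinterval the trapezoid contributes (Δs_i/2)·[v(s_{i-1}) + v(s_i)].
Sum = -94.78125.

-94.78125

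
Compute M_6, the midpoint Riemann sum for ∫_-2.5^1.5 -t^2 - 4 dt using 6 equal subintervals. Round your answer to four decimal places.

Δt = (1.5 − (-2.5))/6 = 2/3.
Midpoints: -13/6, -1.5, -5/6, -1/6, 0.5, 7/6.
f(-13/6) = -313/36, f(-1.5) = -6.25, f(-5/6) = -169/36, f(-1/6) = -145/36, f(0.5) = -4.25, f(7/6) = -193/36.
Sum = Δt · [f(-13/6) + f(-1.5) + f(-5/6) + ...].
Sum ≈ -22.1852.

-22.1852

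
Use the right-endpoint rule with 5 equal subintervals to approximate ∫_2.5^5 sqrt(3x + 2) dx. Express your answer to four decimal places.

9.3270

Δx = (5 − 2.5)/5 = 0.5.
Right endpoints: 3, 3.5, 4, 4.5, 5.
f(3) ≈ 3.3166, f(3.5) ≈ 3.5355, f(4) ≈ 3.7417, f(4.5) ≈ 3.9370, f(5) ≈ 4.1231.
Sum = Δx · [f(3) + f(3.5) + f(4) + f(4.5) + f(5)].
Sum ≈ 9.3270.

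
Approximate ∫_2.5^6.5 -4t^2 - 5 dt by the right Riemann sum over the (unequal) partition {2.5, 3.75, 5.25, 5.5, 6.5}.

Subinterval widths: 1.25, 1.5, 0.25, 1.
Right endpoints: 3.75, 5.25, 5.5, 6.5.
f(3.75) = -61.25, f(5.25) = -115.25, f(5.5) = -126, f(6.5) = -174.
Sum = Σ Δt_i · f(t_i).
Sum = -454.9375.

-454.9375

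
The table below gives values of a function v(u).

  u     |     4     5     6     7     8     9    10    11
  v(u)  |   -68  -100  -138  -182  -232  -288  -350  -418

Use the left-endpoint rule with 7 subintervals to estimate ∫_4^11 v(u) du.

-1358

Δu = 1.
Sum = 1·[(-68) + (-100) + (-138) + (-182) + (-232) + (-288) + (-350)] = -1358.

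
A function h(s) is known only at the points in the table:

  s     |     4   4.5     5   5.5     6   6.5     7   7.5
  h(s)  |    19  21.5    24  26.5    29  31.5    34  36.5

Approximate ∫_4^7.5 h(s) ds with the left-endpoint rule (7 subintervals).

Δs = 0.5.
Sum = 0.5·[19 + 21.5 + 24 + 26.5 + 29 + 31.5 + 34] = 92.75.

92.75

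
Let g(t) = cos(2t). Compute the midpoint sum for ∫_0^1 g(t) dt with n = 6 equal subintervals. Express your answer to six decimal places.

Δt = (1 − 0)/6 = 1/6.
Midpoints: 1/12, 0.25, 5/12, 7/12, 0.75, 11/12.
g(1/12) ≈ 0.986143, g(0.25) ≈ 0.877583, g(5/12) ≈ 0.672412, g(7/12) ≈ 0.393219, g(0.75) ≈ 0.070737, g(11/12) ≈ -0.259531.
Sum = Δt · [g(1/12) + g(0.25) + g(5/12) + ...].
Sum ≈ 0.456760.

0.456760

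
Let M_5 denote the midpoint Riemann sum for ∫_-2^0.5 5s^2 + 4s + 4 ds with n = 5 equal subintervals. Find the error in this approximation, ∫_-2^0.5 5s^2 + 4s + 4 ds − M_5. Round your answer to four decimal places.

Exact integral: ∫_-2^0.5 f(s) ds ≈ 16.041667.
M_5 = 15.78125.
Error ≈ 16.041667 − 15.78125 ≈ 0.2604.

0.2604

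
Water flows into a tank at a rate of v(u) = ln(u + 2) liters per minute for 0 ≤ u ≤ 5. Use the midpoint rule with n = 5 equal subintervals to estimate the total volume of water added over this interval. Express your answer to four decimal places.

Δu = (5 − 0)/5 = 1.
Midpoints: 0.5, 1.5, 2.5, 3.5, 4.5.
v(0.5) ≈ 0.9163, v(1.5) ≈ 1.2528, v(2.5) ≈ 1.5041, v(3.5) ≈ 1.7047, v(4.5) ≈ 1.8718.
Sum = Δu · [v(0.5) + v(1.5) + v(2.5) + v(3.5) + v(4.5)].
Sum ≈ 7.2497.

7.2497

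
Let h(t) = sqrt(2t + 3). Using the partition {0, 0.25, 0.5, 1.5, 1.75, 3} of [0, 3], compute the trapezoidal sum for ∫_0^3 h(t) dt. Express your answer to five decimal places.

Subinterval widths: 0.25, 0.25, 1, 0.25, 1.25.
h(0) ≈ 1.73205, h(0.25) ≈ 1.87083, h(0.5) ≈ 2.00000, h(1.5) ≈ 2.44949, h(1.75) ≈ 2.54951, h(3) ≈ 3.00000.
On each subinterval the trapezoid contributes (Δt_i/2)·[h(t_{i-1}) + h(t_i)].
Sum ≈ 7.25228.

7.25228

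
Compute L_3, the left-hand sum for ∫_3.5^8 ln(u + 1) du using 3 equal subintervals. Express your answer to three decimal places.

7.966

Δu = (8 − 3.5)/3 = 1.5.
Left endpoints: 3.5, 5, 6.5.
f(3.5) ≈ 1.504, f(5) ≈ 1.792, f(6.5) ≈ 2.015.
Sum = Δu · [f(3.5) + f(5) + f(6.5)].
Sum ≈ 7.966.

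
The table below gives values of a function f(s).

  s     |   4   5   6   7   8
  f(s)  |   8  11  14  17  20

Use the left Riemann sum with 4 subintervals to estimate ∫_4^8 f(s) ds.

Δs = 1.
Sum = 1·[8 + 11 + 14 + 17] = 50.

50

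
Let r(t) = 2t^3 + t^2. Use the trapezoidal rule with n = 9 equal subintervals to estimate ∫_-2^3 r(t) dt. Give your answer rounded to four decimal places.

45.1955

Δt = (3 − (-2))/9 = 5/9.
r(-2) = -12, r(-13/9) = -2873/729, r(-8/9) = -448/729, r(-1/3) = 1/27, r(2/9) = 52/729, r(7/9) = 1127/729, r(4/3) = 176/27, r(17/9) = 12427/729, r(22/9) = 25652/729, r(3) = 63.
T_9 = (Δt/2)·[r(t_0) + 2r(t_1) + ... + 2r(t_{8}) + r(t_9)].
Sum ≈ 45.1955.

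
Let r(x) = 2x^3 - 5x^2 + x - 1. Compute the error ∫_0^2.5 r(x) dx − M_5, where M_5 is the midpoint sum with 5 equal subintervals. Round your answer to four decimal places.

0.1302

Exact integral: ∫_0^2.5 r(x) dx ≈ -5.885417.
M_5 = -6.015625.
Error ≈ -5.885417 − (-6.015625) ≈ 0.1302.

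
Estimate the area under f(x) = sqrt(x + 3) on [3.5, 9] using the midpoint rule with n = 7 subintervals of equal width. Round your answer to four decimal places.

Δx = (9 − 3.5)/7 = 11/14.
Midpoints: 109/28, 131/28, 153/28, 6.25, 197/28, 219/28, 241/28.
f(109/28) ≈ 2.6254, f(131/28) ≈ 2.7710, f(153/28) ≈ 2.9093, f(6.25) ≈ 3.0414, f(197/28) ≈ 3.1679, f(219/28) ≈ 3.2896, f(241/28) ≈ 3.4069.
Sum = Δx · [f(109/28) + f(131/28) + f(153/28) + ...].
Sum ≈ 16.6663.

16.6663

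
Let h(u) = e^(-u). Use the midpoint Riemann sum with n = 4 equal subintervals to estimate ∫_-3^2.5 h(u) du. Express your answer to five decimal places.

18.51042

Δu = (2.5 − (-3))/4 = 1.375.
Midpoints: -2.3125, -0.9375, 0.4375, 1.8125.
h(-2.3125) ≈ 10.09964, h(-0.9375) ≈ 2.55359, h(0.4375) ≈ 0.64565, h(1.8125) ≈ 0.16325.
Sum = Δu · [h(-2.3125) + h(-0.9375) + h(0.4375) + h(1.8125)].
Sum ≈ 18.51042.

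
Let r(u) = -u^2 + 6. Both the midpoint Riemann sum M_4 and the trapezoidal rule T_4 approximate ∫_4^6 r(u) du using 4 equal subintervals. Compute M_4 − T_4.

M_4 = -38.625.
T_4 = -38.75.
M_4 − T_4 = 0.125.

0.125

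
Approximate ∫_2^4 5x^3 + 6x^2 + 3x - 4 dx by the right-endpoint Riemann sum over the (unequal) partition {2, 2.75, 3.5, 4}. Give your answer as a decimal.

Subinterval widths: 0.75, 0.75, 0.5.
Right endpoints: 2.75, 3.5, 4.
f(2.75) = 153.609375, f(3.5) = 294.375, f(4) = 424.
Sum = Σ Δx_i · f(x_i).
Sum = 547.98828125.

547.98828125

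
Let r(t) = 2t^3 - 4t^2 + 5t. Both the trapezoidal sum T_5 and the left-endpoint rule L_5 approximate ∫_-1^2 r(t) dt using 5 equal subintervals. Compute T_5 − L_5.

6.3

T_5 = 2.82.
L_5 = -3.48.
T_5 − L_5 = 6.3.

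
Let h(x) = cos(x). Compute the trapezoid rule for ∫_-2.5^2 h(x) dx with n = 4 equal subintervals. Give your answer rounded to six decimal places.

1.345288

Δx = (2 − (-2.5))/4 = 1.125.
h(-2.5) ≈ -0.801144, h(-1.375) ≈ 0.194548, h(-0.25) ≈ 0.968912, h(0.875) ≈ 0.640997, h(2) ≈ -0.416147.
T_4 = (Δx/2)·[h(x_0) + 2h(x_1) + 2h(x_2) + 2h(x_3) + h(x_4)].
Sum ≈ 1.345288.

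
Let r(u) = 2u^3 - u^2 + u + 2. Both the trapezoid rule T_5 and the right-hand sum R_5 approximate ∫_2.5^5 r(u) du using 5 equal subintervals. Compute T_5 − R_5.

T_5 = 273.125.
R_5 = 323.75.
T_5 − R_5 = -50.625.

-50.625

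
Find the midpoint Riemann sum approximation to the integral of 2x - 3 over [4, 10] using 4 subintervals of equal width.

66

Δx = (10 − 4)/4 = 1.5.
Midpoints: 4.75, 6.25, 7.75, 9.25.
f(4.75) = 6.5, f(6.25) = 9.5, f(7.75) = 12.5, f(9.25) = 15.5.
Sum = Δx · [f(4.75) + f(6.25) + f(7.75) + f(9.25)].
Sum = 66.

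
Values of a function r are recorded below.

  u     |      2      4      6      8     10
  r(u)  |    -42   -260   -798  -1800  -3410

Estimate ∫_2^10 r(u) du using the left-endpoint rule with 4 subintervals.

Δu = 2.
Sum = 2·[(-42) + (-260) + (-798) + (-1800)] = -5800.

-5800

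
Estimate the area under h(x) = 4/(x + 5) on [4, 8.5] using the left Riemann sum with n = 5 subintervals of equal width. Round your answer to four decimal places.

1.6904

Δx = (8.5 − 4)/5 = 0.9.
Left endpoints: 4, 4.9, 5.8, 6.7, 7.6.
h(4) = 4/9, h(4.9) = 40/99, h(5.8) = 10/27, h(6.7) = 40/117, h(7.6) = 20/63.
Sum = Δx · [h(4) + h(4.9) + h(5.8) + h(6.7) + h(7.6)].
Sum ≈ 1.6904.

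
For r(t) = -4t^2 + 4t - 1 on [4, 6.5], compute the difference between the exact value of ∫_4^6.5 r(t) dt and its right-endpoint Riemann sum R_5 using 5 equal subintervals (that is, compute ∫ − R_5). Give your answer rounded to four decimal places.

Exact integral: ∫_4^6.5 r(t) dt ≈ -230.833333.
R_5 = -255.
Error ≈ -230.833333 − (-255) ≈ 24.1667.

24.1667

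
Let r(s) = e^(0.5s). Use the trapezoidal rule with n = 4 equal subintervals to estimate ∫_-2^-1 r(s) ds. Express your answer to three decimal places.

Δs = (-1 − (-2))/4 = 0.25.
r(-2) ≈ 0.368, r(-1.75) ≈ 0.417, r(-1.5) ≈ 0.472, r(-1.25) ≈ 0.535, r(-1) ≈ 0.607.
T_4 = (Δs/2)·[r(s_0) + 2r(s_1) + 2r(s_2) + 2r(s_3) + r(s_4)].
Sum ≈ 0.478.

0.478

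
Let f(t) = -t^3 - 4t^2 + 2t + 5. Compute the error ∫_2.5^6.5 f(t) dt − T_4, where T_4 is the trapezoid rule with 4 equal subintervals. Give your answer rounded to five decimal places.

11.66667

Exact integral: ∫_2.5^6.5 f(t) dt ≈ -725.8333333.
T_4 = -737.5.
Error ≈ -725.8333333 − (-737.5) ≈ 11.66667.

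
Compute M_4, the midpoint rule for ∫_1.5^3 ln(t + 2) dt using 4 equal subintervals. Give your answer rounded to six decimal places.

Δt = (3 − 1.5)/4 = 0.375.
Midpoints: 1.6875, 2.0625, 2.4375, 2.8125.
f(1.6875) ≈ 1.304949, f(2.0625) ≈ 1.401799, f(2.4375) ≈ 1.490091, f(2.8125) ≈ 1.571217.
Sum = Δt · [f(1.6875) + f(2.0625) + f(2.4375) + f(2.8125)].
Sum ≈ 2.163021.

2.163021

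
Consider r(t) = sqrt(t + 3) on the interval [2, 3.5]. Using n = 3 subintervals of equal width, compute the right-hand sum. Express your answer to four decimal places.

3.6721

Δt = (3.5 − 2)/3 = 0.5.
Right endpoints: 2.5, 3, 3.5.
r(2.5) ≈ 2.3452, r(3) ≈ 2.4495, r(3.5) ≈ 2.5495.
Sum = Δt · [r(2.5) + r(3) + r(3.5)].
Sum ≈ 3.6721.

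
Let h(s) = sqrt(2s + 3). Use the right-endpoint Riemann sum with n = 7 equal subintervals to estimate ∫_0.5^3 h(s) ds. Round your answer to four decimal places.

6.5101

Δs = (3 − 0.5)/7 = 5/14.
Right endpoints: 6/7, 17/14, 11/7, 27/14, 16/7, 37/14, 3.
h(6/7) ≈ 2.1712, h(17/14) ≈ 2.3299, h(11/7) ≈ 2.4785, h(27/14) ≈ 2.6186, h(16/7) ≈ 2.7516, h(37/14) ≈ 2.8785, h(3) ≈ 3.0000.
Sum = Δs · [h(6/7) + h(17/14) + h(11/7) + ...].
Sum ≈ 6.5101.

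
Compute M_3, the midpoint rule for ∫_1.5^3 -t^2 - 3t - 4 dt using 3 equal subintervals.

-23.96875

Δt = (3 − 1.5)/3 = 0.5.
Midpoints: 1.75, 2.25, 2.75.
f(1.75) = -12.3125, f(2.25) = -15.8125, f(2.75) = -19.8125.
Sum = Δt · [f(1.75) + f(2.25) + f(2.75)].
Sum = -23.96875.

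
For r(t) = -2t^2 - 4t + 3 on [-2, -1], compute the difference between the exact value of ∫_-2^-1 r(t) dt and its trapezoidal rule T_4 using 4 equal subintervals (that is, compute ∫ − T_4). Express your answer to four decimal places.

0.0208

Exact integral: ∫_-2^-1 r(t) dt ≈ 4.333333.
T_4 = 4.3125.
Error ≈ 4.333333 − 4.3125 ≈ 0.0208.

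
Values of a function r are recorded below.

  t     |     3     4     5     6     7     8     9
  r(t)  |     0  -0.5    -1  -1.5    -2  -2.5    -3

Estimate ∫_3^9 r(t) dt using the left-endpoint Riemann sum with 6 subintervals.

Δt = 1.
Sum = 1·[0 + (-0.5) + (-1) + (-1.5) + (-2) + (-2.5)] = -7.5.

-7.5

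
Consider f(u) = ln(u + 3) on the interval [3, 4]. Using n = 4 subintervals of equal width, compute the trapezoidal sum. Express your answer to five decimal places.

1.87069

Δu = (4 − 3)/4 = 0.25.
f(3) ≈ 1.79176, f(3.25) ≈ 1.83258, f(3.5) ≈ 1.87180, f(3.75) ≈ 1.90954, f(4) ≈ 1.94591.
T_4 = (Δu/2)·[f(u_0) + 2f(u_1) + 2f(u_2) + 2f(u_3) + f(u_4)].
Sum ≈ 1.87069.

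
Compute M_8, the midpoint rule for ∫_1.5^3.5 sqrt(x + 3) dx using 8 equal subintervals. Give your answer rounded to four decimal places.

4.6840

Δx = (3.5 − 1.5)/8 = 0.25.
Midpoints: 1.625, 1.875, 2.125, 2.375, 2.625, 2.875, 3.125, 3.375.
f(1.625) ≈ 2.1506, f(1.875) ≈ 2.2079, f(2.125) ≈ 2.2638, f(2.375) ≈ 2.3184, f(2.625) ≈ 2.3717, f(2.875) ≈ 2.4238, f(3.125) ≈ 2.4749, f(3.375) ≈ 2.5249.
Sum = Δx · [f(1.625) + f(1.875) + f(2.125) + ...].
Sum ≈ 4.6840.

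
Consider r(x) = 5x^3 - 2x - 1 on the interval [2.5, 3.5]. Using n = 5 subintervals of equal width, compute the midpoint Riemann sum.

131.6

Δx = (3.5 − 2.5)/5 = 0.2.
Midpoints: 2.6, 2.8, 3, 3.2, 3.4.
r(2.6) = 81.68, r(2.8) = 103.16, r(3) = 128, r(3.2) = 156.44, r(3.4) = 188.72.
Sum = Δx · [r(2.6) + r(2.8) + r(3) + r(3.2) + r(3.4)].
Sum = 131.6.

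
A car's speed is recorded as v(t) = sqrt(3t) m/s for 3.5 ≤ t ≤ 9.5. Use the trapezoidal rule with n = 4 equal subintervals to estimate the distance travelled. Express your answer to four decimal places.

Δt = (9.5 − 3.5)/4 = 1.5.
v(3.5) ≈ 3.2404, v(5) ≈ 3.8730, v(6.5) ≈ 4.4159, v(8) ≈ 4.8990, v(9.5) ≈ 5.3385.
T_4 = (Δt/2)·[v(t_0) + 2v(t_1) + 2v(t_2) + 2v(t_3) + v(t_4)].
Sum ≈ 26.2159.

26.2159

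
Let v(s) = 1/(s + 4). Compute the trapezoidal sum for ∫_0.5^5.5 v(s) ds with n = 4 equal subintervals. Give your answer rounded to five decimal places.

Δs = (5.5 − 0.5)/4 = 1.25.
v(0.5) = 2/9, v(1.75) = 4/23, v(3) = 1/7, v(4.25) = 4/33, v(5.5) = 2/19.
T_4 = (Δs/2)·[v(s_0) + 2v(s_1) + 2v(s_2) + 2v(s_3) + v(s_4)].
Sum ≈ 0.75216.

0.75216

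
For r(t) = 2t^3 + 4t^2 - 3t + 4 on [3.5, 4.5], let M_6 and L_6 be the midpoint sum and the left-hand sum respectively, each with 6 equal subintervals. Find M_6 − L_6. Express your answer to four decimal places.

10.2639

M_6 ≈ 186.268519.
L_6 ≈ 176.004630.
M_6 − L_6 ≈ 10.2639.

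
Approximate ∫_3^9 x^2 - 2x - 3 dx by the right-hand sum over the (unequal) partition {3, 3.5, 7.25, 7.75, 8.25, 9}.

222.671875

Subinterval widths: 0.5, 3.75, 0.5, 0.5, 0.75.
Right endpoints: 3.5, 7.25, 7.75, 8.25, 9.
f(3.5) = 2.25, f(7.25) = 35.0625, f(7.75) = 41.5625, f(8.25) = 48.5625, f(9) = 60.
Sum = Σ Δx_i · f(x_i).
Sum = 222.671875.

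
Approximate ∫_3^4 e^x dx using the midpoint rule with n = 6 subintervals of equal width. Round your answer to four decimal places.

Δx = (4 − 3)/6 = 1/6.
Midpoints: 37/12, 3.25, 41/12, 43/12, 3.75, 47/12.
f(37/12) ≈ 21.8311, f(3.25) ≈ 25.7903, f(41/12) ≈ 30.4677, f(43/12) ≈ 35.9933, f(3.75) ≈ 42.5211, f(47/12) ≈ 50.2327.
Sum = Δx · [f(37/12) + f(3.25) + f(41/12) + ...].
Sum ≈ 34.4727.

34.4727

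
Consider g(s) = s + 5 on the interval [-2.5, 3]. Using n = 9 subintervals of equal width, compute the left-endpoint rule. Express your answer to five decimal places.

Δs = (3 − (-2.5))/9 = 11/18.
Left endpoints: -2.5, -17/9, -23/18, -2/3, -1/18, 5/9, 7/6, 16/9, 43/18.
g(-2.5) = 2.5, g(-17/9) = 28/9, g(-23/18) = 67/18, g(-2/3) = 13/3, g(-1/18) = 89/18, g(5/9) = 50/9, g(7/6) = 37/6, g(16/9) = 61/9, g(43/18) = 133/18.
Sum = Δs · [g(-2.5) + g(-17/9) + g(-23/18) + ...].
Sum ≈ 27.19444.

27.19444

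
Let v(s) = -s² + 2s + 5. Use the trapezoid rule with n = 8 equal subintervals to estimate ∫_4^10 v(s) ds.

-198.5625

Δs = (10 − 4)/8 = 0.75.
v(4) = -3, v(4.75) = -8.0625, v(5.5) = -14.25, v(6.25) = -21.5625, v(7) = -30, v(7.75) = -39.5625, v(8.5) = -50.25, v(9.25) = -62.0625, v(10) = -75.
T_8 = (Δs/2)·[v(s_0) + 2v(s_1) + ... + 2v(s_{7}) + v(s_8)].
Sum = -198.5625.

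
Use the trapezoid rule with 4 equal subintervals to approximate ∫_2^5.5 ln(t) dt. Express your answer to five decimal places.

4.46970

Δt = (5.5 − 2)/4 = 0.875.
f(2) ≈ 0.69315, f(2.875) ≈ 1.05605, f(3.75) ≈ 1.32176, f(4.625) ≈ 1.53148, f(5.5) ≈ 1.70475.
T_4 = (Δt/2)·[f(t_0) + 2f(t_1) + 2f(t_2) + 2f(t_3) + f(t_4)].
Sum ≈ 4.46970.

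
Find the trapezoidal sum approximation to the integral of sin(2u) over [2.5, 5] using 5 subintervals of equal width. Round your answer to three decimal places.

0.514

Δu = (5 − 2.5)/5 = 0.5.
f(2.5) ≈ -0.959, f(3) ≈ -0.279, f(3.5) ≈ 0.657, f(4) ≈ 0.989, f(4.5) ≈ 0.412, f(5) ≈ -0.544.
T_5 = (Δu/2)·[f(u_0) + 2f(u_1) + ... + 2f(u_{4}) + f(u_5)].
Sum ≈ 0.514.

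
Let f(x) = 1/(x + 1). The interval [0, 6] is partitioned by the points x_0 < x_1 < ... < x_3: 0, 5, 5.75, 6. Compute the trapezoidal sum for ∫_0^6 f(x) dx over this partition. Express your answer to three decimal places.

3.071

Subinterval widths: 5, 0.75, 0.25.
f(0) = 1, f(5) = 1/6, f(5.75) = 4/27, f(6) = 1/7.
On each subinterval the trapezoid contributes (Δx_i/2)·[f(x_{i-1}) + f(x_i)].
Sum ≈ 3.071.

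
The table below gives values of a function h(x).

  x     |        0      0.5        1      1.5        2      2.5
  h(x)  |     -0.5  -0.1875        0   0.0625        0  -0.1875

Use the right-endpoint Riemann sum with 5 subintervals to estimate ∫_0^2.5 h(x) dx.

Δx = 0.5.
Sum = 0.5·[(-0.1875) + 0 + 0.0625 + 0 + (-0.1875)] = -0.15625.

-0.15625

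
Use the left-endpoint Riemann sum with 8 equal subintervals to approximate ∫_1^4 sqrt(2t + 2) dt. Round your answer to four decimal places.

Δt = (4 − 1)/8 = 0.375.
Left endpoints: 1, 1.375, 1.75, 2.125, 2.5, 2.875, 3.25, 3.625.
f(1) ≈ 2.0000, f(1.375) ≈ 2.1794, f(1.75) ≈ 2.3452, f(2.125) ≈ 2.5000, f(2.5) ≈ 2.6458, f(2.875) ≈ 2.7839, f(3.25) ≈ 2.9155, f(3.625) ≈ 3.0414.
Sum = Δt · [f(1) + f(1.375) + f(1.75) + ...].
Sum ≈ 7.6542.

7.6542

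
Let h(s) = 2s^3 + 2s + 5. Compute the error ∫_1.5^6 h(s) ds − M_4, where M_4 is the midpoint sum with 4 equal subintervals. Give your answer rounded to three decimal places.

Exact integral: ∫_1.5^6 h(s) ds = 701.71875.
M_4 ≈ 691.04004.
Error ≈ 701.71875 − 691.04004 ≈ 10.679.

10.679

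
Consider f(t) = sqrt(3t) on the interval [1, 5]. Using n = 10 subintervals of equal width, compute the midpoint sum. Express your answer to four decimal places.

Δt = (5 − 1)/10 = 0.4.
Midpoints: 1.2, 1.6, 2, 2.4, 2.8, 3.2, 3.6, 4, 4.4, 4.8.
f(1.2) ≈ 1.8974, f(1.6) ≈ 2.1909, f(2) ≈ 2.4495, f(2.4) ≈ 2.6833, f(2.8) ≈ 2.8983, f(3.2) ≈ 3.0984, f(3.6) ≈ 3.2863, f(4) ≈ 3.4641, f(4.4) ≈ 3.6332, f(4.8) ≈ 3.7947.
Sum = Δt · [f(1.2) + f(1.6) + f(2) + ...].
Sum ≈ 11.7584.

11.7584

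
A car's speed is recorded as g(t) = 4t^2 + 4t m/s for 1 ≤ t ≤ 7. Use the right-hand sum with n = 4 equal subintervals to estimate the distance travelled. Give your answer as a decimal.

723

Δt = (7 − 1)/4 = 1.5.
Right endpoints: 2.5, 4, 5.5, 7.
g(2.5) = 35, g(4) = 80, g(5.5) = 143, g(7) = 224.
Sum = Δt · [g(2.5) + g(4) + g(5.5) + g(7)].
Sum = 723.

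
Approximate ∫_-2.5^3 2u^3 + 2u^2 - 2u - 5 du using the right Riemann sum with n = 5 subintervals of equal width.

Δu = (3 − (-2.5))/5 = 1.1.
Right endpoints: -1.4, -0.3, 0.8, 1.9, 3.
f(-1.4) = -3.768, f(-0.3) = -4.274, f(0.8) = -4.296, f(1.9) = 12.138, f(3) = 61.
Sum = Δu · [f(-1.4) + f(-0.3) + f(0.8) + f(1.9) + f(3)].
Sum = 66.88.

66.88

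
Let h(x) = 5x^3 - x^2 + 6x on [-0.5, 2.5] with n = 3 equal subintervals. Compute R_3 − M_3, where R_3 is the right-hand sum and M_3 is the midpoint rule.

55.875

R_3 = 113.875.
M_3 = 58.
R_3 − M_3 = 55.875.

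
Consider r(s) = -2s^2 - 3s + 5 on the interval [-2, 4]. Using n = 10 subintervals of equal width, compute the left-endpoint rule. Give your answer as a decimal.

Δs = (4 − (-2))/10 = 0.6.
Left endpoints: -2, -1.4, -0.8, -0.2, 0.4, 1, 1.6, 2.2, 2.8, 3.4.
r(-2) = 3, r(-1.4) = 5.28, r(-0.8) = 6.12, r(-0.2) = 5.52, r(0.4) = 3.48, r(1) = 0, r(1.6) = -4.92, r(2.2) = -11.28, r(2.8) = -19.08, r(3.4) = -28.32.
Sum = Δs · [r(-2) + r(-1.4) + r(-0.8) + ...].
Sum = -24.12.

-24.12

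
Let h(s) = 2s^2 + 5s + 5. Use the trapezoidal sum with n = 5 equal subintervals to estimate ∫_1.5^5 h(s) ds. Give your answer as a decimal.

Δs = (5 − 1.5)/5 = 0.7.
h(1.5) = 17, h(2.2) = 25.68, h(2.9) = 36.32, h(3.6) = 48.92, h(4.3) = 63.48, h(5) = 80.
T_5 = (Δs/2)·[h(s_0) + 2h(s_1) + ... + 2h(s_{4}) + h(s_5)].
Sum = 156.03.

156.03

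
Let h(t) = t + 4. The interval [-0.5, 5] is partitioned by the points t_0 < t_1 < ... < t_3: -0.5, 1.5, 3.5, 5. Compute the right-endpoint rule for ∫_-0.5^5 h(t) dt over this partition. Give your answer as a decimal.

39.5

Subinterval widths: 2, 2, 1.5.
Right endpoints: 1.5, 3.5, 5.
h(1.5) = 5.5, h(3.5) = 7.5, h(5) = 9.
Sum = Σ Δt_i · h(t_i).
Sum = 39.5.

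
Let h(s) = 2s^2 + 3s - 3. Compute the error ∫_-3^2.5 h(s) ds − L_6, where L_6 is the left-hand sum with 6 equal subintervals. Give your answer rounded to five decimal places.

Exact integral: ∫_-3^2.5 h(s) ds ≈ 7.7916667.
L_6 ≈ 4.2905093.
Error ≈ 7.7916667 − 4.2905093 ≈ 3.50116.

3.50116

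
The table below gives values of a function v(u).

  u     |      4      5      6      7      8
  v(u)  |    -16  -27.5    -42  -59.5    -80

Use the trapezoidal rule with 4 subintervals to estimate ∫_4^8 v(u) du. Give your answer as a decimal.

-177

Δu = 1.
T_4 = (1/2)·[(-16) + 2·(-27.5) + 2·(-42) + 2·(-59.5) + (-80)] = -177.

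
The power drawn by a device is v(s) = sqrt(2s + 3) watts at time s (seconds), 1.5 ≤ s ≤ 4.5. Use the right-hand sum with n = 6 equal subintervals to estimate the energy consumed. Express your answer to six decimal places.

Δs = (4.5 − 1.5)/6 = 0.5.
Right endpoints: 2, 2.5, 3, 3.5, 4, 4.5.
v(2) ≈ 2.645751, v(2.5) ≈ 2.828427, v(3) ≈ 3.000000, v(3.5) ≈ 3.162278, v(4) ≈ 3.316625, v(4.5) ≈ 3.464102.
Sum = Δs · [v(2) + v(2.5) + v(3) + ...].
Sum ≈ 9.208591.

9.208591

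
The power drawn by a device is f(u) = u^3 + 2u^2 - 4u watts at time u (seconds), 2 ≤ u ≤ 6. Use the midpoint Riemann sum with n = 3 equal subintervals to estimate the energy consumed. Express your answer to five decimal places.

386.37037

Δu = (6 − 2)/3 = 4/3.
Midpoints: 8/3, 4, 16/3.
f(8/3) = 608/27, f(4) = 80, f(16/3) = 5056/27.
Sum = Δu · [f(8/3) + f(4) + f(16/3)].
Sum ≈ 386.37037.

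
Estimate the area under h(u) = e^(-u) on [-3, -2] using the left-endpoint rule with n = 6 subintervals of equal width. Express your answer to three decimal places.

Δu = (-2 − (-3))/6 = 1/6.
Left endpoints: -3, -17/6, -8/3, -2.5, -7/3, -13/6.
h(-3) ≈ 20.086, h(-17/6) ≈ 17.002, h(-8/3) ≈ 14.392, h(-2.5) ≈ 12.182, h(-7/3) ≈ 10.312, h(-13/6) ≈ 8.729.
Sum = Δu · [h(-3) + h(-17/6) + h(-8/3) + ...].
Sum ≈ 13.784.

13.784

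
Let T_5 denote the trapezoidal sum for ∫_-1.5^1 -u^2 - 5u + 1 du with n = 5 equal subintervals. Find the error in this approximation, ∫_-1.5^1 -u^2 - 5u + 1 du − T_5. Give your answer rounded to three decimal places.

Exact integral: ∫_-1.5^1 f(u) du ≈ 4.16667.
T_5 = 4.0625.
Error ≈ 4.16667 − 4.0625 ≈ 0.104.

0.104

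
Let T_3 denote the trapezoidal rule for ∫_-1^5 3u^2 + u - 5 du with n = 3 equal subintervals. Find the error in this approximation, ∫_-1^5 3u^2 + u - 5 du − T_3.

Exact integral: ∫_-1^5 f(u) du = 108.
T_3 = 120.
Error = 108 − 120 = -12.

-12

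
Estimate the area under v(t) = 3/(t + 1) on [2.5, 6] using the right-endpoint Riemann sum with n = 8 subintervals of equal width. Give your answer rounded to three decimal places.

1.989

Δt = (6 − 2.5)/8 = 0.4375.
Right endpoints: 2.9375, 3.375, 3.8125, 4.25, 4.6875, 5.125, 5.5625, 6.
v(2.9375) = 16/21, v(3.375) = 24/35, v(3.8125) = 48/77, v(4.25) = 4/7, v(4.6875) = 48/91, v(5.125) = 24/49, v(5.5625) = 16/35, v(6) = 3/7.
Sum = Δt · [v(2.9375) + v(3.375) + v(3.8125) + ...].
Sum ≈ 1.989.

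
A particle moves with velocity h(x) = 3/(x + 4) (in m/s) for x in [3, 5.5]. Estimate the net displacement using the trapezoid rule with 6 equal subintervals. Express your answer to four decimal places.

0.9165

Δx = (5.5 − 3)/6 = 5/12.
h(3) = 3/7, h(41/12) = 36/89, h(23/6) = 18/47, h(4.25) = 4/11, h(14/3) = 9/26, h(61/12) = 36/109, h(5.5) = 6/19.
T_6 = (Δx/2)·[h(x_0) + 2h(x_1) + ... + 2h(x_{5}) + h(x_6)].
Sum ≈ 0.9165.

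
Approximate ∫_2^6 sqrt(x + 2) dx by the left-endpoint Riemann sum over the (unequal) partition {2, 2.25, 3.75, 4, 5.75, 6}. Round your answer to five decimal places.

Subinterval widths: 0.25, 1.5, 0.25, 1.75, 0.25.
Left endpoints: 2, 2.25, 3.75, 4, 5.75.
f(2) ≈ 2.00000, f(2.25) ≈ 2.06155, f(3.75) ≈ 2.39792, f(4) ≈ 2.44949, f(5.75) ≈ 2.78388.
Sum = Σ Δx_i · f(x_i).
Sum ≈ 9.17439.

9.17439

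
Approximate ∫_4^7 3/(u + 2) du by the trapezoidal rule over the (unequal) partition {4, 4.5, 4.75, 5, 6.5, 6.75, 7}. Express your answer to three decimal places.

1.220

Subinterval widths: 0.5, 0.25, 0.25, 1.5, 0.25, 0.25.
f(4) = 0.5, f(4.5) = 6/13, f(4.75) = 4/9, f(5) = 3/7, f(6.5) = 6/17, f(6.75) = 12/35, f(7) = 1/3.
On each subinterval the trapezoid contributes (Δu_i/2)·[f(u_{i-1}) + f(u_i)].
Sum ≈ 1.220.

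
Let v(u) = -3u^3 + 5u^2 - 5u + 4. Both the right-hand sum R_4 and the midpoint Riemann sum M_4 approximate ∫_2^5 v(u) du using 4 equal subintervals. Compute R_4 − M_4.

-109.0546875

R_4 = -407.578125.
M_4 = -298.5234375.
R_4 − M_4 = -109.0546875.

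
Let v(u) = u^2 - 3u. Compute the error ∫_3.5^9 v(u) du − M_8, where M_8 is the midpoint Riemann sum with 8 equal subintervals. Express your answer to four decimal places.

0.2166

Exact integral: ∫_3.5^9 v(u) du ≈ 125.583333.
M_8 ≈ 125.366699.
Error ≈ 125.583333 − 125.366699 ≈ 0.2166.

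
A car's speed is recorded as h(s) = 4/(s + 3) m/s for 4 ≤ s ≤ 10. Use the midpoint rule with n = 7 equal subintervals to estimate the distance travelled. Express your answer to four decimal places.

Δs = (10 − 4)/7 = 6/7.
Midpoints: 31/7, 37/7, 43/7, 7, 55/7, 61/7, 67/7.
h(31/7) = 7/13, h(37/7) = 14/29, h(43/7) = 0.4375, h(7) = 0.4, h(55/7) = 7/19, h(61/7) = 14/41, h(67/7) = 7/22.
Sum = Δs · [h(31/7) + h(37/7) + h(43/7) + ...].
Sum ≈ 2.4744.

2.4744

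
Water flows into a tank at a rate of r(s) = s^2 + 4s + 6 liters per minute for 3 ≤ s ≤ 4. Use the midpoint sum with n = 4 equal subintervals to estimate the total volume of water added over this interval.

Δs = (4 − 3)/4 = 0.25.
Midpoints: 3.125, 3.375, 3.625, 3.875.
r(3.125) = 28.265625, r(3.375) = 30.890625, r(3.625) = 33.640625, r(3.875) = 36.515625.
Sum = Δs · [r(3.125) + r(3.375) + r(3.625) + r(3.875)].
Sum = 32.328125.

32.328125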